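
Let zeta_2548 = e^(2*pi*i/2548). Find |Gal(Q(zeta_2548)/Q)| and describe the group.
|Gal(Q(zeta_2548)/Q)| = phi(2548) = 1008; group ≅ (Z/2548Z)^* ≅ Z/2Z × Z/12Z × Z/42Z

The n-th cyclotomic polynomial Φ_2548(x) is the minimal polynomial of zeta_2548 over Q and has degree phi(2548) = 1008. So Q(zeta_2548) is a degree-1008 Galois extension with Galois group (Z/2548Z)^*. By CRT, (Z/2548Z)^* ≅ (Z/4Z)^* × (Z/49Z)^* × (Z/13Z)^*. Each prime-power unit group is (Z/4Z)^* ≅ Z/2Z; (Z/49Z)^* ≅ Z/42Z; (Z/13Z)^* ≅ Z/12Z. Hence Gal(Q(zeta_2548)/Q) ≅ Z/2Z × Z/12Z × Z/42Z.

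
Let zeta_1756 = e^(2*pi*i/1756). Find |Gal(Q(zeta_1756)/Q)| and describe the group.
|Gal(Q(zeta_1756)/Q)| = phi(1756) = 876; group ≅ (Z/1756Z)^* ≅ Z/2Z × Z/438Z

The n-th cyclotomic polynomial Φ_1756(x) is the minimal polynomial of zeta_1756 over Q and has degree phi(1756) = 876. So Q(zeta_1756) is a degree-876 Galois extension with Galois group (Z/1756Z)^*. By CRT, (Z/1756Z)^* ≅ (Z/4Z)^* × (Z/439Z)^*. Each prime-power unit group is (Z/4Z)^* ≅ Z/2Z; (Z/439Z)^* ≅ Z/438Z. Hence Gal(Q(zeta_1756)/Q) ≅ Z/2Z × Z/438Z.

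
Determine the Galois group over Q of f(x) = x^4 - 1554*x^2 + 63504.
Gal(K/Q) = Z/2Z (cyclic of order 2)

f factors as (x^2 - 42)(x^2 - 1512), so the splitting field is K = Q(sqrt(42), sqrt(1512)). The squarefree part of 42 is 42 and the squarefree part of 1512 is also 42, so sqrt(42) and sqrt(1512) are both rational multiples of sqrt(42). Hence Q(sqrt(42)) = Q(sqrt(1512)) = Q(sqrt(42)), and the splitting field collapses to a single degree-2 extension with Galois group Z/2Z.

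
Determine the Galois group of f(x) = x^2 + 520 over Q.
Gal(K/Q) = Z/2Z (cyclic of order 2)

x^2 + 520 is irreducible over Q since -520 is not a rational square. The splitting field Q(sqrt(-520)) has degree 2 over Q, and its unique nontrivial automorphism is sqrt(-520) ↦ -sqrt(-520). Hence Gal(Q(sqrt(-520))/Q) = Z/2Z.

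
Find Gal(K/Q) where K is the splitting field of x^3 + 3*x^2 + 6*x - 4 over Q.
Gal(K/Q) = S_3 (symmetric group of order 6)

Compute the discriminant of x^3 + (3)*x^2 + (6)*x + (-4): Δ = -1836. Since Δ is not a rational square, the Galois group is not contained in A_3; it must be the full S_3 (irreducibility of the cubic rules out anything smaller).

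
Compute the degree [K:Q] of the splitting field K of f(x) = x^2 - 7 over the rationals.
[K:Q] = 2

The polynomial x^2 - 7 is irreducible over Q since 7 is not a perfect square. Its splitting field is Q(sqrt(7)), which has degree 2 over Q.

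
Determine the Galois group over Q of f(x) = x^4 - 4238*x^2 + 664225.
Gal(K/Q) = Z/2Z (cyclic of order 2)

f factors as (x^2 - 4075)(x^2 - 163), so the splitting field is K = Q(sqrt(4075), sqrt(163)). The squarefree part of 4075 is 163 and the squarefree part of 163 is also 163, so sqrt(4075) and sqrt(163) are both rational multiples of sqrt(163). Hence Q(sqrt(4075)) = Q(sqrt(163)) = Q(sqrt(163)), and the splitting field collapses to a single degree-2 extension with Galois group Z/2Z.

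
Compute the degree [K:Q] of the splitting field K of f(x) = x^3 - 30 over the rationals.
[K:Q] = 6

x^3 - 30 has one real root r = 30^(1/3) and two complex roots r*zeta_3, r*zeta_3^2 where zeta_3 = e^(2*pi*i/3). The splitting field is Q(r, zeta_3). [Q(r):Q] = 3 and [Q(zeta_3):Q] = 2 with gcd = 1, so [Q(r, zeta_3):Q] = 3 * 2 = 6.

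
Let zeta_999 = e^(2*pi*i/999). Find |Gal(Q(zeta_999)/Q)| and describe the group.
|Gal(Q(zeta_999)/Q)| = phi(999) = 648; group ≅ (Z/999Z)^* ≅ Z/18Z × Z/36Z

The n-th cyclotomic polynomial Φ_999(x) is the minimal polynomial of zeta_999 over Q and has degree phi(999) = 648. So Q(zeta_999) is a degree-648 Galois extension with Galois group (Z/999Z)^*. By CRT, (Z/999Z)^* ≅ (Z/27Z)^* × (Z/37Z)^*. Each prime-power unit group is (Z/27Z)^* ≅ Z/18Z; (Z/37Z)^* ≅ Z/36Z. Hence Gal(Q(zeta_999)/Q) ≅ Z/18Z × Z/36Z.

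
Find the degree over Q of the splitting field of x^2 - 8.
[K:Q] = 2

The discriminant of x^2 + (0)*x + (-8) is b^2 - 4c = 0 - (-32) = 32. Since 32 is not a perfect square in Q, the polynomial is irreducible over Q. Its two roots generate a degree-2 extension, so [K:Q] = 2.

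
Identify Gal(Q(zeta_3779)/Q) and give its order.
|Gal(Q(zeta_3779)/Q)| = phi(3779) = 3778; group ≅ (Z/3779Z)^* ≅ Z/3778Z

The n-th cyclotomic polynomial Φ_3779(x) is the minimal polynomial of zeta_3779 over Q and has degree phi(3779) = 3778. So Q(zeta_3779) is a degree-3778 Galois extension with Galois group (Z/3779Z)^*. (Z/3779Z)^* is cyclic since 3779 is an odd prime power (or 4). Hence Gal(Q(zeta_3779)/Q) ≅ Z/3778Z.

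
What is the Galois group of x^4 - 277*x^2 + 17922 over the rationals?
Gal(K/Q) = V_4 (Klein four-group, Z/2Z × Z/2Z)

f factors as (x^2 - 174)(x^2 - 103), so the splitting field is K = Q(sqrt(174), sqrt(103)). The elements 174, 103, 17922 are all non-squares in Q, so sqrt(174) and sqrt(103) generate independent quadratic extensions. Thus [K:Q] = 4 and Gal(K/Q) is generated by the two order-2 automorphisms sqrt(174) ↦ -sqrt(174) and sqrt(103) ↦ -sqrt(103), giving V_4.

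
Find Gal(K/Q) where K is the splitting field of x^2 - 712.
Gal(K/Q) = Z/2Z (cyclic of order 2)

x^2 - 712 is irreducible over Q since 712 is not a rational square. The splitting field Q(sqrt(712)) has degree 2 over Q, and its unique nontrivial automorphism is sqrt(712) ↦ -sqrt(712). Hence Gal(Q(sqrt(712))/Q) = Z/2Z.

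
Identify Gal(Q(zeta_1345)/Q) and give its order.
|Gal(Q(zeta_1345)/Q)| = phi(1345) = 1072; group ≅ (Z/1345Z)^* ≅ Z/4Z × Z/268Z

The n-th cyclotomic polynomial Φ_1345(x) is the minimal polynomial of zeta_1345 over Q and has degree phi(1345) = 1072. So Q(zeta_1345) is a degree-1072 Galois extension with Galois group (Z/1345Z)^*. By CRT, (Z/1345Z)^* ≅ (Z/5Z)^* × (Z/269Z)^*. Each prime-power unit group is (Z/5Z)^* ≅ Z/4Z; (Z/269Z)^* ≅ Z/268Z. Hence Gal(Q(zeta_1345)/Q) ≅ Z/4Z × Z/268Z.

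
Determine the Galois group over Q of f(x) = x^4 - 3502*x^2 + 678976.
Gal(K/Q) = Z/2Z (cyclic of order 2)

f factors as (x^2 - 3296)(x^2 - 206), so the splitting field is K = Q(sqrt(3296), sqrt(206)). The squarefree part of 3296 is 206 and the squarefree part of 206 is also 206, so sqrt(3296) and sqrt(206) are both rational multiples of sqrt(206). Hence Q(sqrt(3296)) = Q(sqrt(206)) = Q(sqrt(206)), and the splitting field collapses to a single degree-2 extension with Galois group Z/2Z.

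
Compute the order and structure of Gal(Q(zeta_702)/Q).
|Gal(Q(zeta_702)/Q)| = phi(702) = 216; group ≅ (Z/702Z)^* ≅ Z/12Z × Z/18Z

The n-th cyclotomic polynomial Φ_702(x) is the minimal polynomial of zeta_702 over Q and has degree phi(702) = 216. So Q(zeta_702) is a degree-216 Galois extension with Galois group (Z/702Z)^*. By CRT, (Z/702Z)^* ≅ (Z/2Z)^* × (Z/27Z)^* × (Z/13Z)^*. Each prime-power unit group is (Z/2Z)^* ≅ trivial group (order 1); (Z/27Z)^* ≅ Z/18Z; (Z/13Z)^* ≅ Z/12Z. Hence Gal(Q(zeta_702)/Q) ≅ Z/12Z × Z/18Z.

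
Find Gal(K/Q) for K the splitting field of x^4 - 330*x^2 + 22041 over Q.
Gal(K/Q) = V_4 (Klein four-group, Z/2Z × Z/2Z)

f factors as (x^2 - 93)(x^2 - 237), so the splitting field is K = Q(sqrt(93), sqrt(237)). The elements 93, 237, 22041 are all non-squares in Q, so sqrt(93) and sqrt(237) generate independent quadratic extensions. Thus [K:Q] = 4 and Gal(K/Q) is generated by the two order-2 automorphisms sqrt(93) ↦ -sqrt(93) and sqrt(237) ↦ -sqrt(237), giving V_4.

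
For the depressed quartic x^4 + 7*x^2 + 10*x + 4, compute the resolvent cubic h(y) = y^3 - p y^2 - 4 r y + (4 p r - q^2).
h(y) = y^3 - 7*y^2 - 16*y + 12

Identify coefficients: p = 7, q = 10, r = 4.
Plug into h(y) = y^3 - p y^2 - 4 r y + (4 p r - q^2):
  h(y) = y^3 - (7) y^2 - 4*(4) y + (4*(7)*(4) - (10)^2)
       = y^3 + (-7) y^2 + (-16) y + (12).
Simplifying: h(y) = y^3 - 7*y^2 - 16*y + 12.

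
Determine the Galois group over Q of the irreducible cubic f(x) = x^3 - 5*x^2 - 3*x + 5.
Gal(K/Q) = S_3 (symmetric group of order 6)

Compute the discriminant of x^3 + (-5)*x^2 + (-3)*x + (5): Δ = 3508. Since Δ is not a rational square, the Galois group is not contained in A_3; it must be the full S_3 (irreducibility of the cubic rules out anything smaller).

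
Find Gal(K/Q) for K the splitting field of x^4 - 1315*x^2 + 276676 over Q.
Gal(K/Q) = Z/2Z (cyclic of order 2)

f factors as (x^2 - 1052)(x^2 - 263), so the splitting field is K = Q(sqrt(1052), sqrt(263)). The squarefree part of 1052 is 263 and the squarefree part of 263 is also 263, so sqrt(1052) and sqrt(263) are both rational multiples of sqrt(263). Hence Q(sqrt(1052)) = Q(sqrt(263)) = Q(sqrt(263)), and the splitting field collapses to a single degree-2 extension with Galois group Z/2Z.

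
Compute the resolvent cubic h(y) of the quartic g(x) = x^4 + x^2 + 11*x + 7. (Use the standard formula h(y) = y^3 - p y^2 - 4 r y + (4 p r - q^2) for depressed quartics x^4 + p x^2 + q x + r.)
h(y) = y^3 - y^2 - 28*y - 93

Identify coefficients: p = 1, q = 11, r = 7.
Plug into h(y) = y^3 - p y^2 - 4 r y + (4 p r - q^2):
  h(y) = y^3 - (1) y^2 - 4*(7) y + (4*(1)*(7) - (11)^2)
       = y^3 + (-1) y^2 + (-28) y + (-93).
Simplifying: h(y) = y^3 - y^2 - 28*y - 93.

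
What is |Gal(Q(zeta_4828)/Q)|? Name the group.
|Gal(Q(zeta_4828)/Q)| = phi(4828) = 2240; group ≅ (Z/4828Z)^* ≅ Z/2Z × Z/16Z × Z/70Z

The n-th cyclotomic polynomial Φ_4828(x) is the minimal polynomial of zeta_4828 over Q and has degree phi(4828) = 2240. So Q(zeta_4828) is a degree-2240 Galois extension with Galois group (Z/4828Z)^*. By CRT, (Z/4828Z)^* ≅ (Z/4Z)^* × (Z/17Z)^* × (Z/71Z)^*. Each prime-power unit group is (Z/4Z)^* ≅ Z/2Z; (Z/17Z)^* ≅ Z/16Z; (Z/71Z)^* ≅ Z/70Z. Hence Gal(Q(zeta_4828)/Q) ≅ Z/2Z × Z/16Z × Z/70Z.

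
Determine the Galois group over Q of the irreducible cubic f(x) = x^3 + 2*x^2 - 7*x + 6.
Gal(K/Q) = S_3 (symmetric group of order 6)

Compute the discriminant of x^3 + (2)*x^2 + (-7)*x + (6): Δ = -1108. Since Δ is not a rational square, the Galois group is not contained in A_3; it must be the full S_3 (irreducibility of the cubic rules out anything smaller).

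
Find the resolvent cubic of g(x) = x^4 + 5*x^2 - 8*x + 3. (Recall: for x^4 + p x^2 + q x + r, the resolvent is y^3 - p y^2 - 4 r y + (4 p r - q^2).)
h(y) = y^3 - 5*y^2 - 12*y - 4

Identify coefficients: p = 5, q = -8, r = 3.
Plug into h(y) = y^3 - p y^2 - 4 r y + (4 p r - q^2):
  h(y) = y^3 - (5) y^2 - 4*(3) y + (4*(5)*(3) - (-8)^2)
       = y^3 + (-5) y^2 + (-12) y + (-4).
Simplifying: h(y) = y^3 - 5*y^2 - 12*y - 4.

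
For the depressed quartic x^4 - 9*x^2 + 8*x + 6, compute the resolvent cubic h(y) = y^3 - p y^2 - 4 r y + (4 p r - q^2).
h(y) = y^3 + 9*y^2 - 24*y - 280

Identify coefficients: p = -9, q = 8, r = 6.
Plug into h(y) = y^3 - p y^2 - 4 r y + (4 p r - q^2):
  h(y) = y^3 - (-9) y^2 - 4*(6) y + (4*(-9)*(6) - (8)^2)
       = y^3 + (9) y^2 + (-24) y + (-280).
Simplifying: h(y) = y^3 + 9*y^2 - 24*y - 280.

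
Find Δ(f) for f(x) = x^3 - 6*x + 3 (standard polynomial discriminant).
Δ = 621

For x^3 + a x^2 + b x + c the discriminant is Δ = 18 a b c - 4 a^3 c + a^2 b^2 - 4 b^3 - 27 c^2.
Plug a = 0, b = -6, c = 3:
  18*(0)*(-6)*(3) - 4*(0)^3*(3) + (0)^2*(-6)^2 - 4*(-6)^3 - 27*(3)^2
  = 0 + (0) + 0 + (864) + (-243)
  = 621.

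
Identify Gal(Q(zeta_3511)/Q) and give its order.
|Gal(Q(zeta_3511)/Q)| = phi(3511) = 3510; group ≅ (Z/3511Z)^* ≅ Z/3510Z

The n-th cyclotomic polynomial Φ_3511(x) is the minimal polynomial of zeta_3511 over Q and has degree phi(3511) = 3510. So Q(zeta_3511) is a degree-3510 Galois extension with Galois group (Z/3511Z)^*. (Z/3511Z)^* is cyclic since 3511 is an odd prime power (or 4). Hence Gal(Q(zeta_3511)/Q) ≅ Z/3510Z.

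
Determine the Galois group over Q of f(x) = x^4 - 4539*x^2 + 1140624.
Gal(K/Q) = Z/2Z (cyclic of order 2)

f factors as (x^2 - 267)(x^2 - 4272), so the splitting field is K = Q(sqrt(267), sqrt(4272)). The squarefree part of 267 is 267 and the squarefree part of 4272 is also 267, so sqrt(267) and sqrt(4272) are both rational multiples of sqrt(267). Hence Q(sqrt(267)) = Q(sqrt(4272)) = Q(sqrt(267)), and the splitting field collapses to a single degree-2 extension with Galois group Z/2Z.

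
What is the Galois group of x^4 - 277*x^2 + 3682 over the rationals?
Gal(K/Q) = V_4 (Klein four-group, Z/2Z × Z/2Z)

f factors as (x^2 - 14)(x^2 - 263), so the splitting field is K = Q(sqrt(14), sqrt(263)). The elements 14, 263, 3682 are all non-squares in Q, so sqrt(14) and sqrt(263) generate independent quadratic extensions. Thus [K:Q] = 4 and Gal(K/Q) is generated by the two order-2 automorphisms sqrt(14) ↦ -sqrt(14) and sqrt(263) ↦ -sqrt(263), giving V_4.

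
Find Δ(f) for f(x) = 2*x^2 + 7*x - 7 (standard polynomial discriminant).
Δ = 105

For a quadratic a x^2 + b x + c the discriminant is Δ = b^2 - 4ac = (7)^2 - 4*(2)*(-7) = 49 - (-56) = 105.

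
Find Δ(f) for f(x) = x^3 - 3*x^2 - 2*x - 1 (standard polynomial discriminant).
Δ = -175

For x^3 + a x^2 + b x + c the discriminant is Δ = 18 a b c - 4 a^3 c + a^2 b^2 - 4 b^3 - 27 c^2.
Plug a = -3, b = -2, c = -1:
  18*(-3)*(-2)*(-1) - 4*(-3)^3*(-1) + (-3)^2*(-2)^2 - 4*(-2)^3 - 27*(-1)^2
  = -108 + (-108) + 36 + (32) + (-27)
  = -175.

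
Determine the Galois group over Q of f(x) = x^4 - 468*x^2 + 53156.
Gal(K/Q) = V_4 (Klein four-group, Z/2Z × Z/2Z)

f factors as (x^2 - 274)(x^2 - 194), so the splitting field is K = Q(sqrt(274), sqrt(194)). The elements 274, 194, 53156 are all non-squares in Q, so sqrt(274) and sqrt(194) generate independent quadratic extensions. Thus [K:Q] = 4 and Gal(K/Q) is generated by the two order-2 automorphisms sqrt(274) ↦ -sqrt(274) and sqrt(194) ↦ -sqrt(194), giving V_4.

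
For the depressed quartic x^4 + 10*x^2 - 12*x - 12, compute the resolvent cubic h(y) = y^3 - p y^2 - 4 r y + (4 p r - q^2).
h(y) = y^3 - 10*y^2 + 48*y - 624

Identify coefficients: p = 10, q = -12, r = -12.
Plug into h(y) = y^3 - p y^2 - 4 r y + (4 p r - q^2):
  h(y) = y^3 - (10) y^2 - 4*(-12) y + (4*(10)*(-12) - (-12)^2)
       = y^3 + (-10) y^2 + (48) y + (-624).
Simplifying: h(y) = y^3 - 10*y^2 + 48*y - 624.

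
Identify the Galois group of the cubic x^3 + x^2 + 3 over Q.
Gal(K/Q) = S_3 (symmetric group of order 6)

Compute the discriminant of x^3 + (1)*x^2 + (0)*x + (3): Δ = -255. Since Δ is not a rational square, the Galois group is not contained in A_3; it must be the full S_3 (irreducibility of the cubic rules out anything smaller).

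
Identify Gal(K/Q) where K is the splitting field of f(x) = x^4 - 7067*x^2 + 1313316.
Gal(K/Q) = Z/2Z (cyclic of order 2)

f factors as (x^2 - 191)(x^2 - 6876), so the splitting field is K = Q(sqrt(191), sqrt(6876)). The squarefree part of 191 is 191 and the squarefree part of 6876 is also 191, so sqrt(191) and sqrt(6876) are both rational multiples of sqrt(191). Hence Q(sqrt(191)) = Q(sqrt(6876)) = Q(sqrt(191)), and the splitting field collapses to a single degree-2 extension with Galois group Z/2Z.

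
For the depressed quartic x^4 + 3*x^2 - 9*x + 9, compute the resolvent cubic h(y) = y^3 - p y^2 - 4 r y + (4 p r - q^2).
h(y) = y^3 - 3*y^2 - 36*y + 27

Identify coefficients: p = 3, q = -9, r = 9.
Plug into h(y) = y^3 - p y^2 - 4 r y + (4 p r - q^2):
  h(y) = y^3 - (3) y^2 - 4*(9) y + (4*(3)*(9) - (-9)^2)
       = y^3 + (-3) y^2 + (-36) y + (27).
Simplifying: h(y) = y^3 - 3*y^2 - 36*y + 27.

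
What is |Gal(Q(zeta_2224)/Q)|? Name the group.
|Gal(Q(zeta_2224)/Q)| = phi(2224) = 1104; group ≅ (Z/2224Z)^* ≅ Z/2Z × Z/4Z × Z/138Z

The n-th cyclotomic polynomial Φ_2224(x) is the minimal polynomial of zeta_2224 over Q and has degree phi(2224) = 1104. So Q(zeta_2224) is a degree-1104 Galois extension with Galois group (Z/2224Z)^*. By CRT, (Z/2224Z)^* ≅ (Z/16Z)^* × (Z/139Z)^*. Each prime-power unit group is (Z/16Z)^* ≅ Z/2Z × Z/4Z; (Z/139Z)^* ≅ Z/138Z. Hence Gal(Q(zeta_2224)/Q) ≅ Z/2Z × Z/4Z × Z/138Z.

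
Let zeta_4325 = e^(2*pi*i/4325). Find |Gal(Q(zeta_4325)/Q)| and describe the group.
|Gal(Q(zeta_4325)/Q)| = phi(4325) = 3440; group ≅ (Z/4325Z)^* ≅ Z/20Z × Z/172Z

The n-th cyclotomic polynomial Φ_4325(x) is the minimal polynomial of zeta_4325 over Q and has degree phi(4325) = 3440. So Q(zeta_4325) is a degree-3440 Galois extension with Galois group (Z/4325Z)^*. By CRT, (Z/4325Z)^* ≅ (Z/25Z)^* × (Z/173Z)^*. Each prime-power unit group is (Z/25Z)^* ≅ Z/20Z; (Z/173Z)^* ≅ Z/172Z. Hence Gal(Q(zeta_4325)/Q) ≅ Z/20Z × Z/172Z.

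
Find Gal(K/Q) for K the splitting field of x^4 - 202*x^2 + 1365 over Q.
Gal(K/Q) = V_4 (Klein four-group, Z/2Z × Z/2Z)

f factors as (x^2 - 195)(x^2 - 7), so the splitting field is K = Q(sqrt(195), sqrt(7)). The elements 195, 7, 1365 are all non-squares in Q, so sqrt(195) and sqrt(7) generate independent quadratic extensions. Thus [K:Q] = 4 and Gal(K/Q) is generated by the two order-2 automorphisms sqrt(195) ↦ -sqrt(195) and sqrt(7) ↦ -sqrt(7), giving V_4.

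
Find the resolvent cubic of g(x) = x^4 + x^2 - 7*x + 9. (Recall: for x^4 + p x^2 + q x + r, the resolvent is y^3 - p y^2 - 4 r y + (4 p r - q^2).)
h(y) = y^3 - y^2 - 36*y - 13

Identify coefficients: p = 1, q = -7, r = 9.
Plug into h(y) = y^3 - p y^2 - 4 r y + (4 p r - q^2):
  h(y) = y^3 - (1) y^2 - 4*(9) y + (4*(1)*(9) - (-7)^2)
       = y^3 + (-1) y^2 + (-36) y + (-13).
Simplifying: h(y) = y^3 - y^2 - 36*y - 13.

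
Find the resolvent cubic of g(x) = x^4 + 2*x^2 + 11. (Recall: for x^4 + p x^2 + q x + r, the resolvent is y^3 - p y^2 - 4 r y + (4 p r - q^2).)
h(y) = y^3 - 2*y^2 - 44*y + 88

Identify coefficients: p = 2, q = 0, r = 11.
Plug into h(y) = y^3 - p y^2 - 4 r y + (4 p r - q^2):
  h(y) = y^3 - (2) y^2 - 4*(11) y + (4*(2)*(11) - (0)^2)
       = y^3 + (-2) y^2 + (-44) y + (88).
Simplifying: h(y) = y^3 - 2*y^2 - 44*y + 88.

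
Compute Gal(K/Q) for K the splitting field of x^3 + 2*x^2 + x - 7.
Gal(K/Q) = S_3 (symmetric group of order 6)

Compute the discriminant of x^3 + (2)*x^2 + (1)*x + (-7): Δ = -1351. Since Δ is not a rational square, the Galois group is not contained in A_3; it must be the full S_3 (irreducibility of the cubic rules out anything smaller).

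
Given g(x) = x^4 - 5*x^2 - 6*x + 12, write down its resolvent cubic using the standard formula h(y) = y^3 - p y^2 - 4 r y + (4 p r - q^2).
h(y) = y^3 + 5*y^2 - 48*y - 276

Identify coefficients: p = -5, q = -6, r = 12.
Plug into h(y) = y^3 - p y^2 - 4 r y + (4 p r - q^2):
  h(y) = y^3 - (-5) y^2 - 4*(12) y + (4*(-5)*(12) - (-6)^2)
       = y^3 + (5) y^2 + (-48) y + (-276).
Simplifying: h(y) = y^3 + 5*y^2 - 48*y - 276.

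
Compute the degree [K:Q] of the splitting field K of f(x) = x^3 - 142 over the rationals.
[K:Q] = 6

x^3 - 142 has one real root r = 142^(1/3) and two complex roots r*zeta_3, r*zeta_3^2 where zeta_3 = e^(2*pi*i/3). The splitting field is Q(r, zeta_3). [Q(r):Q] = 3 and [Q(zeta_3):Q] = 2 with gcd = 1, so [Q(r, zeta_3):Q] = 3 * 2 = 6.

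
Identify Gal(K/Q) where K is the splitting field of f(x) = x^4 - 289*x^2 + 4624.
Gal(K/Q) = Z/2Z (cyclic of order 2)

f factors as (x^2 - 17)(x^2 - 272), so the splitting field is K = Q(sqrt(17), sqrt(272)). The squarefree part of 17 is 17 and the squarefree part of 272 is also 17, so sqrt(17) and sqrt(272) are both rational multiples of sqrt(17). Hence Q(sqrt(17)) = Q(sqrt(272)) = Q(sqrt(17)), and the splitting field collapses to a single degree-2 extension with Galois group Z/2Z.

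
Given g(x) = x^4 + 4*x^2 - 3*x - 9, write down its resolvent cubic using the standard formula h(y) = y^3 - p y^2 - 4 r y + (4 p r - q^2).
h(y) = y^3 - 4*y^2 + 36*y - 153

Identify coefficients: p = 4, q = -3, r = -9.
Plug into h(y) = y^3 - p y^2 - 4 r y + (4 p r - q^2):
  h(y) = y^3 - (4) y^2 - 4*(-9) y + (4*(4)*(-9) - (-3)^2)
       = y^3 + (-4) y^2 + (36) y + (-153).
Simplifying: h(y) = y^3 - 4*y^2 + 36*y - 153.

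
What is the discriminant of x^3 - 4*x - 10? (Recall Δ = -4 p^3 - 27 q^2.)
Δ = -2444

For a depressed cubic x^3 + p x + q the discriminant is Δ = -4 p^3 - 27 q^2 = -4*(-4)^3 - 27*(-10)^2 = 256 - 2700 = -2444.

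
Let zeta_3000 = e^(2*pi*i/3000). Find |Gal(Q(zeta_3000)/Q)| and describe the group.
|Gal(Q(zeta_3000)/Q)| = phi(3000) = 800; group ≅ (Z/3000Z)^* ≅ Z/2Z × Z/2Z × Z/2Z × Z/100Z

The n-th cyclotomic polynomial Φ_3000(x) is the minimal polynomial of zeta_3000 over Q and has degree phi(3000) = 800. So Q(zeta_3000) is a degree-800 Galois extension with Galois group (Z/3000Z)^*. By CRT, (Z/3000Z)^* ≅ (Z/8Z)^* × (Z/3Z)^* × (Z/125Z)^*. Each prime-power unit group is (Z/8Z)^* ≅ Z/2Z × Z/2Z; (Z/3Z)^* ≅ Z/2Z; (Z/125Z)^* ≅ Z/100Z. Hence Gal(Q(zeta_3000)/Q) ≅ Z/2Z × Z/2Z × Z/2Z × Z/100Z.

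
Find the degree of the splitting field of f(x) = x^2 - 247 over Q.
[K:Q] = 2

The polynomial x^2 - 247 is irreducible over Q since 247 is not a perfect square. Its splitting field is Q(sqrt(247)), which has degree 2 over Q.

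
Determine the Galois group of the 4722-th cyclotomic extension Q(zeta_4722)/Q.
|Gal(Q(zeta_4722)/Q)| = phi(4722) = 1572; group ≅ (Z/4722Z)^* ≅ Z/2Z × Z/786Z

The n-th cyclotomic polynomial Φ_4722(x) is the minimal polynomial of zeta_4722 over Q and has degree phi(4722) = 1572. So Q(zeta_4722) is a degree-1572 Galois extension with Galois group (Z/4722Z)^*. By CRT, (Z/4722Z)^* ≅ (Z/2Z)^* × (Z/3Z)^* × (Z/787Z)^*. Each prime-power unit group is (Z/2Z)^* ≅ trivial group (order 1); (Z/3Z)^* ≅ Z/2Z; (Z/787Z)^* ≅ Z/786Z. Hence Gal(Q(zeta_4722)/Q) ≅ Z/2Z × Z/786Z.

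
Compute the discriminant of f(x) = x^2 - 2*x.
Δ = 4

For a quadratic a x^2 + b x + c the discriminant is Δ = b^2 - 4ac = (-2)^2 - 4*(1)*(0) = 4 - (0) = 4.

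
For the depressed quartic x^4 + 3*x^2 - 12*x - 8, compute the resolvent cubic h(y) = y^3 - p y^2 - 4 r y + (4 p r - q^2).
h(y) = y^3 - 3*y^2 + 32*y - 240

Identify coefficients: p = 3, q = -12, r = -8.
Plug into h(y) = y^3 - p y^2 - 4 r y + (4 p r - q^2):
  h(y) = y^3 - (3) y^2 - 4*(-8) y + (4*(3)*(-8) - (-12)^2)
       = y^3 + (-3) y^2 + (32) y + (-240).
Simplifying: h(y) = y^3 - 3*y^2 + 32*y - 240.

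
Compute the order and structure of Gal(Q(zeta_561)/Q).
|Gal(Q(zeta_561)/Q)| = phi(561) = 320; group ≅ (Z/561Z)^* ≅ Z/2Z × Z/10Z × Z/16Z

The n-th cyclotomic polynomial Φ_561(x) is the minimal polynomial of zeta_561 over Q and has degree phi(561) = 320. So Q(zeta_561) is a degree-320 Galois extension with Galois group (Z/561Z)^*. By CRT, (Z/561Z)^* ≅ (Z/3Z)^* × (Z/11Z)^* × (Z/17Z)^*. Each prime-power unit group is (Z/3Z)^* ≅ Z/2Z; (Z/11Z)^* ≅ Z/10Z; (Z/17Z)^* ≅ Z/16Z. Hence Gal(Q(zeta_561)/Q) ≅ Z/2Z × Z/10Z × Z/16Z.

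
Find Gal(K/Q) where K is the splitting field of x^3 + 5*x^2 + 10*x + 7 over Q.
Gal(K/Q) = S_3 (symmetric group of order 6)

Compute the discriminant of x^3 + (5)*x^2 + (10)*x + (7): Δ = -23. Since Δ is not a rational square, the Galois group is not contained in A_3; it must be the full S_3 (irreducibility of the cubic rules out anything smaller).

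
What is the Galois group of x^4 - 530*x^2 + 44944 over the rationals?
Gal(K/Q) = Z/2Z (cyclic of order 2)

f factors as (x^2 - 106)(x^2 - 424), so the splitting field is K = Q(sqrt(106), sqrt(424)). The squarefree part of 106 is 106 and the squarefree part of 424 is also 106, so sqrt(106) and sqrt(424) are both rational multiples of sqrt(106). Hence Q(sqrt(106)) = Q(sqrt(424)) = Q(sqrt(106)), and the splitting field collapses to a single degree-2 extension with Galois group Z/2Z.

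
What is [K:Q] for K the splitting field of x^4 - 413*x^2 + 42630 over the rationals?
[K:Q] = 4

f factors as (x^2 - 210)(x^2 - 203); the splitting field is K = Q(sqrt(210), sqrt(203)). Since 210, 203, and 42630 are all non-squares in Q, the three subfields Q(sqrt(210)), Q(sqrt(203)), Q(sqrt(42630)) are distinct degree-2 extensions, so [K:Q] = 4 (Klein four Galois group).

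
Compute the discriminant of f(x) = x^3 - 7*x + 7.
Δ = 49

For a depressed cubic x^3 + p x + q the discriminant is Δ = -4 p^3 - 27 q^2 = -4*(-7)^3 - 27*(7)^2 = 1372 - 1323 = 49.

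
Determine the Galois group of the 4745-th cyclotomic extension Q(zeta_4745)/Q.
|Gal(Q(zeta_4745)/Q)| = phi(4745) = 3456; group ≅ (Z/4745Z)^* ≅ Z/4Z × Z/12Z × Z/72Z

The n-th cyclotomic polynomial Φ_4745(x) is the minimal polynomial of zeta_4745 over Q and has degree phi(4745) = 3456. So Q(zeta_4745) is a degree-3456 Galois extension with Galois group (Z/4745Z)^*. By CRT, (Z/4745Z)^* ≅ (Z/5Z)^* × (Z/13Z)^* × (Z/73Z)^*. Each prime-power unit group is (Z/5Z)^* ≅ Z/4Z; (Z/13Z)^* ≅ Z/12Z; (Z/73Z)^* ≅ Z/72Z. Hence Gal(Q(zeta_4745)/Q) ≅ Z/4Z × Z/12Z × Z/72Z.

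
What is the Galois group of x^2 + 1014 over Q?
Gal(K/Q) = Z/2Z (cyclic of order 2)

x^2 + 1014 is irreducible over Q since -1014 is not a rational square. The splitting field Q(sqrt(-1014)) has degree 2 over Q, and its unique nontrivial automorphism is sqrt(-1014) ↦ -sqrt(-1014). Hence Gal(Q(sqrt(-1014))/Q) = Z/2Z.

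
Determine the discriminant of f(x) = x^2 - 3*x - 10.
Δ = 49

For a quadratic a x^2 + b x + c the discriminant is Δ = b^2 - 4ac = (-3)^2 - 4*(1)*(-10) = 9 - (-40) = 49.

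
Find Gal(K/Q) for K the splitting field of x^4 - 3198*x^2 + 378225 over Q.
Gal(K/Q) = Z/2Z (cyclic of order 2)

f factors as (x^2 - 3075)(x^2 - 123), so the splitting field is K = Q(sqrt(3075), sqrt(123)). The squarefree part of 3075 is 123 and the squarefree part of 123 is also 123, so sqrt(3075) and sqrt(123) are both rational multiples of sqrt(123). Hence Q(sqrt(3075)) = Q(sqrt(123)) = Q(sqrt(123)), and the splitting field collapses to a single degree-2 extension with Galois group Z/2Z.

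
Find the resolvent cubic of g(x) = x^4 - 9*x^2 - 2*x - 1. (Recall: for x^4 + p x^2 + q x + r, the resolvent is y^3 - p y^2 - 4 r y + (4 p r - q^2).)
h(y) = y^3 + 9*y^2 + 4*y + 32

Identify coefficients: p = -9, q = -2, r = -1.
Plug into h(y) = y^3 - p y^2 - 4 r y + (4 p r - q^2):
  h(y) = y^3 - (-9) y^2 - 4*(-1) y + (4*(-9)*(-1) - (-2)^2)
       = y^3 + (9) y^2 + (4) y + (32).
Simplifying: h(y) = y^3 + 9*y^2 + 4*y + 32.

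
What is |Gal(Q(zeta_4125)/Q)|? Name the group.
|Gal(Q(zeta_4125)/Q)| = phi(4125) = 2000; group ≅ (Z/4125Z)^* ≅ Z/2Z × Z/10Z × Z/100Z

The n-th cyclotomic polynomial Φ_4125(x) is the minimal polynomial of zeta_4125 over Q and has degree phi(4125) = 2000. So Q(zeta_4125) is a degree-2000 Galois extension with Galois group (Z/4125Z)^*. By CRT, (Z/4125Z)^* ≅ (Z/3Z)^* × (Z/125Z)^* × (Z/11Z)^*. Each prime-power unit group is (Z/3Z)^* ≅ Z/2Z; (Z/125Z)^* ≅ Z/100Z; (Z/11Z)^* ≅ Z/10Z. Hence Gal(Q(zeta_4125)/Q) ≅ Z/2Z × Z/10Z × Z/100Z.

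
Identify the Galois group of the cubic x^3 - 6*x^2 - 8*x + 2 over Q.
Gal(K/Q) = S_3 (symmetric group of order 6)

Compute the discriminant of x^3 + (-6)*x^2 + (-8)*x + (2): Δ = 7700. Since Δ is not a rational square, the Galois group is not contained in A_3; it must be the full S_3 (irreducibility of the cubic rules out anything smaller).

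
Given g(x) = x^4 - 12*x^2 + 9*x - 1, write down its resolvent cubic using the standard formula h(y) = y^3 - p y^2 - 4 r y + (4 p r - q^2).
h(y) = y^3 + 12*y^2 + 4*y - 33

Identify coefficients: p = -12, q = 9, r = -1.
Plug into h(y) = y^3 - p y^2 - 4 r y + (4 p r - q^2):
  h(y) = y^3 - (-12) y^2 - 4*(-1) y + (4*(-12)*(-1) - (9)^2)
       = y^3 + (12) y^2 + (4) y + (-33).
Simplifying: h(y) = y^3 + 12*y^2 + 4*y - 33.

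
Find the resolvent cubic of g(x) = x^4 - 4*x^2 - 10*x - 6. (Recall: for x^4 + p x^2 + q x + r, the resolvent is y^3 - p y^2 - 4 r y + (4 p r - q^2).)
h(y) = y^3 + 4*y^2 + 24*y - 4

Identify coefficients: p = -4, q = -10, r = -6.
Plug into h(y) = y^3 - p y^2 - 4 r y + (4 p r - q^2):
  h(y) = y^3 - (-4) y^2 - 4*(-6) y + (4*(-4)*(-6) - (-10)^2)
       = y^3 + (4) y^2 + (24) y + (-4).
Simplifying: h(y) = y^3 + 4*y^2 + 24*y - 4.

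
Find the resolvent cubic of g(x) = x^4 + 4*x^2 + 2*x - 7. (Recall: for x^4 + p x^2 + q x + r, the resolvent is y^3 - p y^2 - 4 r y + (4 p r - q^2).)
h(y) = y^3 - 4*y^2 + 28*y - 116

Identify coefficients: p = 4, q = 2, r = -7.
Plug into h(y) = y^3 - p y^2 - 4 r y + (4 p r - q^2):
  h(y) = y^3 - (4) y^2 - 4*(-7) y + (4*(4)*(-7) - (2)^2)
       = y^3 + (-4) y^2 + (28) y + (-116).
Simplifying: h(y) = y^3 - 4*y^2 + 28*y - 116.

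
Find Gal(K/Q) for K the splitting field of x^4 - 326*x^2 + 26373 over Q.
Gal(K/Q) = V_4 (Klein four-group, Z/2Z × Z/2Z)

f factors as (x^2 - 177)(x^2 - 149), so the splitting field is K = Q(sqrt(177), sqrt(149)). The elements 177, 149, 26373 are all non-squares in Q, so sqrt(177) and sqrt(149) generate independent quadratic extensions. Thus [K:Q] = 4 and Gal(K/Q) is generated by the two order-2 automorphisms sqrt(177) ↦ -sqrt(177) and sqrt(149) ↦ -sqrt(149), giving V_4.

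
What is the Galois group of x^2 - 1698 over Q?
Gal(K/Q) = Z/2Z (cyclic of order 2)

x^2 - 1698 is irreducible over Q since 1698 is not a rational square. The splitting field Q(sqrt(1698)) has degree 2 over Q, and its unique nontrivial automorphism is sqrt(1698) ↦ -sqrt(1698). Hence Gal(Q(sqrt(1698))/Q) = Z/2Z.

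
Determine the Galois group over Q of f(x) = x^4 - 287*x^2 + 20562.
Gal(K/Q) = V_4 (Klein four-group, Z/2Z × Z/2Z)

f factors as (x^2 - 138)(x^2 - 149), so the splitting field is K = Q(sqrt(138), sqrt(149)). The elements 138, 149, 20562 are all non-squares in Q, so sqrt(138) and sqrt(149) generate independent quadratic extensions. Thus [K:Q] = 4 and Gal(K/Q) is generated by the two order-2 automorphisms sqrt(138) ↦ -sqrt(138) and sqrt(149) ↦ -sqrt(149), giving V_4.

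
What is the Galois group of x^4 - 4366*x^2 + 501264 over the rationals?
Gal(K/Q) = Z/2Z (cyclic of order 2)

f factors as (x^2 - 4248)(x^2 - 118), so the splitting field is K = Q(sqrt(4248), sqrt(118)). The squarefree part of 4248 is 118 and the squarefree part of 118 is also 118, so sqrt(4248) and sqrt(118) are both rational multiples of sqrt(118). Hence Q(sqrt(4248)) = Q(sqrt(118)) = Q(sqrt(118)), and the splitting field collapses to a single degree-2 extension with Galois group Z/2Z.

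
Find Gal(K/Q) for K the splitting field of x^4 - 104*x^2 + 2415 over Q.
Gal(K/Q) = V_4 (Klein four-group, Z/2Z × Z/2Z)

f factors as (x^2 - 69)(x^2 - 35), so the splitting field is K = Q(sqrt(69), sqrt(35)). The elements 69, 35, 2415 are all non-squares in Q, so sqrt(69) and sqrt(35) generate independent quadratic extensions. Thus [K:Q] = 4 and Gal(K/Q) is generated by the two order-2 automorphisms sqrt(69) ↦ -sqrt(69) and sqrt(35) ↦ -sqrt(35), giving V_4.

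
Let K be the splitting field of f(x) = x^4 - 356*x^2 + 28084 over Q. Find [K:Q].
[K:Q] = 4

f factors as (x^2 - 238)(x^2 - 118); the splitting field is K = Q(sqrt(238), sqrt(118)). Since 238, 118, and 28084 are all non-squares in Q, the three subfields Q(sqrt(238)), Q(sqrt(118)), Q(sqrt(28084)) are distinct degree-2 extensions, so [K:Q] = 4 (Klein four Galois group).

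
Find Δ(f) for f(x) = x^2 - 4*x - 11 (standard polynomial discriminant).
Δ = 60

For a quadratic a x^2 + b x + c the discriminant is Δ = b^2 - 4ac = (-4)^2 - 4*(1)*(-11) = 16 - (-44) = 60.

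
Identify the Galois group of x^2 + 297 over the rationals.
Gal(K/Q) = Z/2Z (cyclic of order 2)

x^2 + 297 is irreducible over Q since -297 is not a rational square. The splitting field Q(sqrt(-297)) has degree 2 over Q, and its unique nontrivial automorphism is sqrt(-297) ↦ -sqrt(-297). Hence Gal(Q(sqrt(-297))/Q) = Z/2Z.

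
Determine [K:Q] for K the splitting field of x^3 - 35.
[K:Q] = 6

x^3 - 35 has one real root r = 35^(1/3) and two complex roots r*zeta_3, r*zeta_3^2 where zeta_3 = e^(2*pi*i/3). The splitting field is Q(r, zeta_3). [Q(r):Q] = 3 and [Q(zeta_3):Q] = 2 with gcd = 1, so [Q(r, zeta_3):Q] = 3 * 2 = 6.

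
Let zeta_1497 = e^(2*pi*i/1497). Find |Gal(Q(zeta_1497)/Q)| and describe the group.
|Gal(Q(zeta_1497)/Q)| = phi(1497) = 996; group ≅ (Z/1497Z)^* ≅ Z/2Z × Z/498Z

The n-th cyclotomic polynomial Φ_1497(x) is the minimal polynomial of zeta_1497 over Q and has degree phi(1497) = 996. So Q(zeta_1497) is a degree-996 Galois extension with Galois group (Z/1497Z)^*. By CRT, (Z/1497Z)^* ≅ (Z/3Z)^* × (Z/499Z)^*. Each prime-power unit group is (Z/3Z)^* ≅ Z/2Z; (Z/499Z)^* ≅ Z/498Z. Hence Gal(Q(zeta_1497)/Q) ≅ Z/2Z × Z/498Z.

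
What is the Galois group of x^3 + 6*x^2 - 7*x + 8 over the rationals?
Gal(K/Q) = S_3 (symmetric group of order 6)

Compute the discriminant of x^3 + (6)*x^2 + (-7)*x + (8): Δ = -11552. Since Δ is not a rational square, the Galois group is not contained in A_3; it must be the full S_3 (irreducibility of the cubic rules out anything smaller).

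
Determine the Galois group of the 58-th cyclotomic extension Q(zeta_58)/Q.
|Gal(Q(zeta_58)/Q)| = phi(58) = 28; group ≅ (Z/58Z)^* ≅ Z/28Z

The n-th cyclotomic polynomial Φ_58(x) is the minimal polynomial of zeta_58 over Q and has degree phi(58) = 28. So Q(zeta_58) is a degree-28 Galois extension with Galois group (Z/58Z)^*. By CRT, (Z/58Z)^* ≅ (Z/2Z)^* × (Z/29Z)^*. Each prime-power unit group is (Z/2Z)^* ≅ trivial group (order 1); (Z/29Z)^* ≅ Z/28Z. Hence Gal(Q(zeta_58)/Q) ≅ Z/28Z.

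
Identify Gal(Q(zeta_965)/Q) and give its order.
|Gal(Q(zeta_965)/Q)| = phi(965) = 768; group ≅ (Z/965Z)^* ≅ Z/4Z × Z/192Z

The n-th cyclotomic polynomial Φ_965(x) is the minimal polynomial of zeta_965 over Q and has degree phi(965) = 768. So Q(zeta_965) is a degree-768 Galois extension with Galois group (Z/965Z)^*. By CRT, (Z/965Z)^* ≅ (Z/5Z)^* × (Z/193Z)^*. Each prime-power unit group is (Z/5Z)^* ≅ Z/4Z; (Z/193Z)^* ≅ Z/192Z. Hence Gal(Q(zeta_965)/Q) ≅ Z/4Z × Z/192Z.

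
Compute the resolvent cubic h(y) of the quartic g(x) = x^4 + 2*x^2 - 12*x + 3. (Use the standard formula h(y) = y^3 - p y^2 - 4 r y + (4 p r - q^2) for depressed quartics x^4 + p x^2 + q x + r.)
h(y) = y^3 - 2*y^2 - 12*y - 120

Identify coefficients: p = 2, q = -12, r = 3.
Plug into h(y) = y^3 - p y^2 - 4 r y + (4 p r - q^2):
  h(y) = y^3 - (2) y^2 - 4*(3) y + (4*(2)*(3) - (-12)^2)
       = y^3 + (-2) y^2 + (-12) y + (-120).
Simplifying: h(y) = y^3 - 2*y^2 - 12*y - 120.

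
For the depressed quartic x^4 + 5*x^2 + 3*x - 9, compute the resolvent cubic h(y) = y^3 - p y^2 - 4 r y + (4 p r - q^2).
h(y) = y^3 - 5*y^2 + 36*y - 189

Identify coefficients: p = 5, q = 3, r = -9.
Plug into h(y) = y^3 - p y^2 - 4 r y + (4 p r - q^2):
  h(y) = y^3 - (5) y^2 - 4*(-9) y + (4*(5)*(-9) - (3)^2)
       = y^3 + (-5) y^2 + (36) y + (-189).
Simplifying: h(y) = y^3 - 5*y^2 + 36*y - 189.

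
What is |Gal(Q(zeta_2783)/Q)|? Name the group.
|Gal(Q(zeta_2783)/Q)| = phi(2783) = 2420; group ≅ (Z/2783Z)^* ≅ Z/22Z × Z/110Z

The n-th cyclotomic polynomial Φ_2783(x) is the minimal polynomial of zeta_2783 over Q and has degree phi(2783) = 2420. So Q(zeta_2783) is a degree-2420 Galois extension with Galois group (Z/2783Z)^*. By CRT, (Z/2783Z)^* ≅ (Z/121Z)^* × (Z/23Z)^*. Each prime-power unit group is (Z/121Z)^* ≅ Z/110Z; (Z/23Z)^* ≅ Z/22Z. Hence Gal(Q(zeta_2783)/Q) ≅ Z/22Z × Z/110Z.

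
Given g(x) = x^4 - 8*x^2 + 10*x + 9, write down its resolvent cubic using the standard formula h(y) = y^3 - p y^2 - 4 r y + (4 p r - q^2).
h(y) = y^3 + 8*y^2 - 36*y - 388

Identify coefficients: p = -8, q = 10, r = 9.
Plug into h(y) = y^3 - p y^2 - 4 r y + (4 p r - q^2):
  h(y) = y^3 - (-8) y^2 - 4*(9) y + (4*(-8)*(9) - (10)^2)
       = y^3 + (8) y^2 + (-36) y + (-388).
Simplifying: h(y) = y^3 + 8*y^2 - 36*y - 388.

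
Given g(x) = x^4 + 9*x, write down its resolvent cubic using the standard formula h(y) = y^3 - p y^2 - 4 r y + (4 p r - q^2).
h(y) = y^3 - 81

Identify coefficients: p = 0, q = 9, r = 0.
Plug into h(y) = y^3 - p y^2 - 4 r y + (4 p r - q^2):
  h(y) = y^3 - (0) y^2 - 4*(0) y + (4*(0)*(0) - (9)^2)
       = y^3 + (0) y^2 + (0) y + (-81).
Simplifying: h(y) = y^3 - 81.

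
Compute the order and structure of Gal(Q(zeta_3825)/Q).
|Gal(Q(zeta_3825)/Q)| = phi(3825) = 1920; group ≅ (Z/3825Z)^* ≅ Z/6Z × Z/16Z × Z/20Z

The n-th cyclotomic polynomial Φ_3825(x) is the minimal polynomial of zeta_3825 over Q and has degree phi(3825) = 1920. So Q(zeta_3825) is a degree-1920 Galois extension with Galois group (Z/3825Z)^*. By CRT, (Z/3825Z)^* ≅ (Z/9Z)^* × (Z/25Z)^* × (Z/17Z)^*. Each prime-power unit group is (Z/9Z)^* ≅ Z/6Z; (Z/25Z)^* ≅ Z/20Z; (Z/17Z)^* ≅ Z/16Z. Hence Gal(Q(zeta_3825)/Q) ≅ Z/6Z × Z/16Z × Z/20Z.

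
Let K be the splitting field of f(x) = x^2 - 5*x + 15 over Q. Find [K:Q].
[K:Q] = 2

The discriminant of x^2 + (-5)*x + (15) is b^2 - 4c = 25 - (60) = -35. Since -35 is not a perfect square in Q, the polynomial is irreducible over Q. Its two roots generate a degree-2 extension, so [K:Q] = 2.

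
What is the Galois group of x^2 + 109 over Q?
Gal(K/Q) = Z/2Z (cyclic of order 2)

x^2 + 109 is irreducible over Q since -109 is not a rational square. The splitting field Q(sqrt(-109)) has degree 2 over Q, and its unique nontrivial automorphism is sqrt(-109) ↦ -sqrt(-109). Hence Gal(Q(sqrt(-109))/Q) = Z/2Z.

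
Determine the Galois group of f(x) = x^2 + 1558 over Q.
Gal(K/Q) = Z/2Z (cyclic of order 2)

x^2 + 1558 is irreducible over Q since -1558 is not a rational square. The splitting field Q(sqrt(-1558)) has degree 2 over Q, and its unique nontrivial automorphism is sqrt(-1558) ↦ -sqrt(-1558). Hence Gal(Q(sqrt(-1558))/Q) = Z/2Z.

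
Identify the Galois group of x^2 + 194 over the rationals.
Gal(K/Q) = Z/2Z (cyclic of order 2)

x^2 + 194 is irreducible over Q since -194 is not a rational square. The splitting field Q(sqrt(-194)) has degree 2 over Q, and its unique nontrivial automorphism is sqrt(-194) ↦ -sqrt(-194). Hence Gal(Q(sqrt(-194))/Q) = Z/2Z.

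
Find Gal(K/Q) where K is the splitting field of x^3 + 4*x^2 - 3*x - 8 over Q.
Gal(K/Q) = S_3 (symmetric group of order 6)

Compute the discriminant of x^3 + (4)*x^2 + (-3)*x + (-8): Δ = 2300. Since Δ is not a rational square, the Galois group is not contained in A_3; it must be the full S_3 (irreducibility of the cubic rules out anything smaller).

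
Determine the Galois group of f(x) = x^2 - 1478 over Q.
Gal(K/Q) = Z/2Z (cyclic of order 2)

x^2 - 1478 is irreducible over Q since 1478 is not a rational square. The splitting field Q(sqrt(1478)) has degree 2 over Q, and its unique nontrivial automorphism is sqrt(1478) ↦ -sqrt(1478). Hence Gal(Q(sqrt(1478))/Q) = Z/2Z.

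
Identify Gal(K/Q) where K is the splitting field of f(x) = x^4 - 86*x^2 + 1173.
Gal(K/Q) = V_4 (Klein four-group, Z/2Z × Z/2Z)

f factors as (x^2 - 17)(x^2 - 69), so the splitting field is K = Q(sqrt(17), sqrt(69)). The elements 17, 69, 1173 are all non-squares in Q, so sqrt(17) and sqrt(69) generate independent quadratic extensions. Thus [K:Q] = 4 and Gal(K/Q) is generated by the two order-2 automorphisms sqrt(17) ↦ -sqrt(17) and sqrt(69) ↦ -sqrt(69), giving V_4.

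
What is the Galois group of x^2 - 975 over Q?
Gal(K/Q) = Z/2Z (cyclic of order 2)

x^2 - 975 is irreducible over Q since 975 is not a rational square. The splitting field Q(sqrt(975)) has degree 2 over Q, and its unique nontrivial automorphism is sqrt(975) ↦ -sqrt(975). Hence Gal(Q(sqrt(975))/Q) = Z/2Z.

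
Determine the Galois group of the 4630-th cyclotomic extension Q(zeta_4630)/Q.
|Gal(Q(zeta_4630)/Q)| = phi(4630) = 1848; group ≅ (Z/4630Z)^* ≅ Z/4Z × Z/462Z

The n-th cyclotomic polynomial Φ_4630(x) is the minimal polynomial of zeta_4630 over Q and has degree phi(4630) = 1848. So Q(zeta_4630) is a degree-1848 Galois extension with Galois group (Z/4630Z)^*. By CRT, (Z/4630Z)^* ≅ (Z/2Z)^* × (Z/5Z)^* × (Z/463Z)^*. Each prime-power unit group is (Z/2Z)^* ≅ trivial group (order 1); (Z/5Z)^* ≅ Z/4Z; (Z/463Z)^* ≅ Z/462Z. Hence Gal(Q(zeta_4630)/Q) ≅ Z/4Z × Z/462Z.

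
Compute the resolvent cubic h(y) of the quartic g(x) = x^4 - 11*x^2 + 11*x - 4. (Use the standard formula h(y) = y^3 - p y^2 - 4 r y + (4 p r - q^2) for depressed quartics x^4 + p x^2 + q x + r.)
h(y) = y^3 + 11*y^2 + 16*y + 55

Identify coefficients: p = -11, q = 11, r = -4.
Plug into h(y) = y^3 - p y^2 - 4 r y + (4 p r - q^2):
  h(y) = y^3 - (-11) y^2 - 4*(-4) y + (4*(-11)*(-4) - (11)^2)
       = y^3 + (11) y^2 + (16) y + (55).
Simplifying: h(y) = y^3 + 11*y^2 + 16*y + 55.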